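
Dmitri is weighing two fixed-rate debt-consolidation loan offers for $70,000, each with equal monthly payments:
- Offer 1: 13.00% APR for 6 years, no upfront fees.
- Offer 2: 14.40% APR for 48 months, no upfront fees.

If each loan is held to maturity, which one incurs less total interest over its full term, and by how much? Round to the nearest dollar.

Offer 1: at 13.00% the monthly rate is 0.0108333, so the payment is 70,000 × 0.0108333 / (1 − 1.0108333^−72) = $1,405.19.
Total interest on Offer 1 = 72 × $1,405.19 − $70,000 = $31,173.68.
Offer 2: at 14.40% the monthly rate is 0.0120000, so the payment is 70,000 × 0.0120000 / (1 − 1.0120000^−48) = $1,926.93.
Total interest on Offer 2 = 48 × $1,926.93 − $70,000 = $22,492.64.
Offer 2 is lower by $8,681.04.

Offer 2 by $8,681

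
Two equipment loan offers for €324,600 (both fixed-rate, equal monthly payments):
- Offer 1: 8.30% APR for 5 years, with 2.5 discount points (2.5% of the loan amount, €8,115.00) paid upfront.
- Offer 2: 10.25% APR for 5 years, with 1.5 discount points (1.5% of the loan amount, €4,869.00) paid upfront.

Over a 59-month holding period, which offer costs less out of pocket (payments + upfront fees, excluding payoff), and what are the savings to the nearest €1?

Offer 1 by €14,948

Offer 1: monthly rate = 8.3%/12 = 0.0069167; payment = 324,600 × 0.0069167 / (1 − (1+0.0069167)^−60) = €6,628.42.
Offer 2: at 10.25% the monthly rate is 0.0085417, so the payment is 324,600 × 0.0085417 / (1 − 1.0085417^−60) = €6,936.79.
Over 59 months: Offer 1 costs 59 × €6,628.42 + €8,115.00 = €399,191.78; Offer 2 costs 59 × €6,936.79 + €4,869.00 = €414,139.61.
Offer 1 is cheaper by €414,139.61 − €399,191.78 = €14,947.83.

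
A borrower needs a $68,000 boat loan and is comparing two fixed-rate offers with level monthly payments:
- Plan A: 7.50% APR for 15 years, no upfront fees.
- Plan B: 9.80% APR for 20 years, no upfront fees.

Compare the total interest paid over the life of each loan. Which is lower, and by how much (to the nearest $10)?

Plan A: monthly rate = 7.5%/12 = 0.0062500; payment = 68,000 × 0.0062500 / (1 − (1+0.0062500)^−180) = $630.37.
Total interest on Plan A = 180 × $630.37 − $68,000 = $45,466.60.
Plan B: at 9.80% the monthly rate is 0.0081667, so the payment is 68,000 × 0.0081667 / (1 − 1.0081667^−240) = $647.23.
Total interest on Plan B = 240 × $647.23 − $68,000 = $87,335.20.
Plan A is lower by $41,868.60.

Plan A by $41,870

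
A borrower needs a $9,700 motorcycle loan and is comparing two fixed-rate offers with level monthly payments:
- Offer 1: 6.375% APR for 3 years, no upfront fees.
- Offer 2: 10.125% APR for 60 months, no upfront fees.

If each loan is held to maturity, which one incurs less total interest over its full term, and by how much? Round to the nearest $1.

Offer 1 by $1,719

Offer 1: at 6.375% the monthly rate is 0.0053125, so the payment is 9,700 × 0.0053125 / (1 − 1.0053125^−36) = $296.74.
Total interest on Offer 1 = 36 × $296.74 − $9,700 = $982.64.
Offer 2: at 10.125% the monthly rate is 0.0084375, so the payment is 9,700 × 0.0084375 / (1 − 1.0084375^−60) = $206.69.
Total interest on Offer 2 = 60 × $206.69 − $9,700 = $2,701.40.
Offer 1 is lower by $1,718.76.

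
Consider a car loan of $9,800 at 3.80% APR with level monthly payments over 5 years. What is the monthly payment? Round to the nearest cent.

At 3.80% the monthly rate is 0.0031667, so the payment is 9,800 × 0.0031667 / (1 − 1.0031667^−60) = $179.60.

$179.60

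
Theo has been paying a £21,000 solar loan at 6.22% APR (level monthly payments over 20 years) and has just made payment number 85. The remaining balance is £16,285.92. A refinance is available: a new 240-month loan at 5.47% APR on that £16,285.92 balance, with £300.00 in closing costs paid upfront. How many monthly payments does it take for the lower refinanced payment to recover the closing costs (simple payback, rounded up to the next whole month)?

8 months

Current payment = 21,000 × 6.22%/12 / (1 − (1+0.0051833)^−240) = £153.13.
Refinanced payment = 16,285.92 × 0.0045583 / (1 − (1+0.0045583)^−240) = £111.75.
Monthly savings = £153.13 − £111.75 = £41.38.
Break-even = £300.00 / £41.38 = 7.25 → 8 months.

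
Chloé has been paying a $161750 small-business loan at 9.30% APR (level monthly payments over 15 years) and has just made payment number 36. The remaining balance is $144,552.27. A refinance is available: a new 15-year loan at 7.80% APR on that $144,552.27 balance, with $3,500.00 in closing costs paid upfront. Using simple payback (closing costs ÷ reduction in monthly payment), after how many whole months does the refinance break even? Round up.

Current payment = 161,750 × 9.3%/12 / (1 − (1+0.0077500)^−180) = $1,669.57.
Refinanced payment = 144,552.27 × 0.0065000 / (1 − (1+0.0065000)^−180) = $1,364.78.
Monthly savings = $1,669.57 − $1,364.78 = $304.79.
Break-even = $3,500.00 / $304.79 = 11.48 → 12 months.

12 months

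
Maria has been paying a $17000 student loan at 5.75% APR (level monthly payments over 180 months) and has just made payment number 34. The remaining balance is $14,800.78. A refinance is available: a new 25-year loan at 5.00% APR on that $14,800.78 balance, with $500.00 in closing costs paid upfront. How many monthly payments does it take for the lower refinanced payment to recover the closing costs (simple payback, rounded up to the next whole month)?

10 months

Current payment = 17,000 × 5.75%/12 / (1 − (1+0.0047917)^−180) = $141.17.
Refinanced payment = 14,800.78 × 0.0041667 / (1 − (1+0.0041667)^−300) = $86.52.
Monthly savings = $141.17 − $86.52 = $54.65.
Break-even = $500.00 / $54.65 = 9.15 → 10 months.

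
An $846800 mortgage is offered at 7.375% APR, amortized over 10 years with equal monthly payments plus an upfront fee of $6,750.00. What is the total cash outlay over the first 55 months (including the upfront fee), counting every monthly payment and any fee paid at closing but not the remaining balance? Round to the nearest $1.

$556,558

Monthly rate = 7.375%/12 = 0.0061458; payment = 846,800 × 0.0061458 / (1 − (1+0.0061458)^−120) = $9,996.51.
Total outlay = 55 × $9,996.51 + $6,750.00 = $556,558.05.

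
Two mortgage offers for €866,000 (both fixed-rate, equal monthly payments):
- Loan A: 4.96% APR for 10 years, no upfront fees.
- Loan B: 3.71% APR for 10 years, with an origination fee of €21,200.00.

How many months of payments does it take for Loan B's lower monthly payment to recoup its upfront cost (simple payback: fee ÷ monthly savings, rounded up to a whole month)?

41 months

Loan A: at 4.96% the monthly rate is 0.0041333, so the payment is 866,000 × 0.0041333 / (1 − 1.0041333^−120) = €9,168.35.
Loan B: monthly rate = 3.71%/12 = 0.0030917; payment = 866,000 × 0.0030917 / (1 − (1+0.0030917)^−120) = €8,648.97.
Monthly savings = €9,168.35 − €8,648.97 = €519.38.
Break-even = €21,200.00 / €519.38 = 40.82 → 41 months.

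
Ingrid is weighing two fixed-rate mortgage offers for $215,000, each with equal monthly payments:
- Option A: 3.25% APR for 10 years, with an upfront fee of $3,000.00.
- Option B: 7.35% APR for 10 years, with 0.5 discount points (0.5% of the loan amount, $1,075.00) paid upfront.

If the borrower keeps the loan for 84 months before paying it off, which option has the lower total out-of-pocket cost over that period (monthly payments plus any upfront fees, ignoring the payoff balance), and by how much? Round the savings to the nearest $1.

Option A: monthly rate = 3.25%/12 = 0.0027083; payment = 215,000 × 0.0027083 / (1 − (1+0.0027083)^−120) = $2,100.96.
Option B: at 7.35% the monthly rate is 0.0061250, so the payment is 215,000 × 0.0061250 / (1 − 1.0061250^−120) = $2,535.29.
Over 84 months: Option A costs 84 × $2,100.96 + $3,000.00 = $179,480.64; Option B costs 84 × $2,535.29 + $1,075.00 = $214,039.36.
Option A is cheaper by $214,039.36 − $179,480.64 = $34,558.72.

Option A by $34,559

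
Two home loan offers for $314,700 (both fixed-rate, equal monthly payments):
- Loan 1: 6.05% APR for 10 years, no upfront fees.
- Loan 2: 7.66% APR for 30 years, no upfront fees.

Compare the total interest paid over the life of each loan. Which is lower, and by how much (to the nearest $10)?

Loan 1: monthly rate = 6.05%/12 = 0.0050417; payment = 314,700 × 0.0050417 / (1 − (1+0.0050417)^−120) = $3,501.72.
Total interest on Loan 1 = 120 × $3,501.72 − $314,700 = $105,506.40.
Loan 2: at 7.66% the monthly rate is 0.0063833, so the payment is 314,700 × 0.0063833 / (1 − 1.0063833^−360) = $2,235.01.
Total interest on Loan 2 = 360 × $2,235.01 − $314,700 = $489,903.60.
Loan 1 is lower by $384,397.20.

Loan 1 by $384,400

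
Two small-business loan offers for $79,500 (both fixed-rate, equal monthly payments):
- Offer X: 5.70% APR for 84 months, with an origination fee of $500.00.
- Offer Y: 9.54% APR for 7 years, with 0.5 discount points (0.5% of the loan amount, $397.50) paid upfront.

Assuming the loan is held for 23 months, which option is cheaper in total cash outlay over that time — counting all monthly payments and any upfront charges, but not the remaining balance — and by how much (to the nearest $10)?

Offer X by $3,370

Offer X: monthly rate = 5.7%/12 = 0.0047500; payment = 79,500 × 0.0047500 / (1 − (1+0.0047500)^−84) = $1,149.98.
Offer Y: at 9.54% the monthly rate is 0.0079500, so the payment is 79,500 × 0.0079500 / (1 − 1.0079500^−84) = $1,300.98.
Over 23 months: Offer X costs 23 × $1,149.98 + $500.00 = $26,949.54; Offer Y costs 23 × $1,300.98 + $397.50 = $30,320.04.
Offer X is cheaper by $30,320.04 − $26,949.54 = $3,370.50.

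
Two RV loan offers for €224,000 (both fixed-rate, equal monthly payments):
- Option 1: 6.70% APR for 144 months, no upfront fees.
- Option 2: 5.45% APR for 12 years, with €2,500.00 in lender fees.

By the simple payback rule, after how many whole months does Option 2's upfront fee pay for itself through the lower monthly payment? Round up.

Option 1: at 6.70% the monthly rate is 0.0055833, so the payment is 224,000 × 0.0055833 / (1 − 1.0055833^−144) = €2,267.91.
Option 2: at 5.45% the monthly rate is 0.0045417, so the payment is 224,000 × 0.0045417 / (1 − 1.0045417^−144) = €2,122.68.
Monthly savings = €2,267.91 − €2,122.68 = €145.23.
Break-even = €2,500.00 / €145.23 = 17.21 → 18 months.

18 months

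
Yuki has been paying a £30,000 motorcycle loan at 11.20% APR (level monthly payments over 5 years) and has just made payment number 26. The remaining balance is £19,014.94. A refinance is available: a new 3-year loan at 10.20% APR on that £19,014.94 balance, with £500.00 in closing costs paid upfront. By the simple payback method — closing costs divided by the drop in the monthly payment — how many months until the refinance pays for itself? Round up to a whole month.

13 months

Current payment = 30,000 × 11.2%/12 / (1 − (1+0.0093333)^−60) = £655.27.
Refinanced payment = 19,014.94 × 0.0085000 / (1 − (1+0.0085000)^−36) = £615.35.
Monthly savings = £655.27 − £615.35 = £39.92.
Break-even = £500.00 / £39.92 = 12.53 → 13 months.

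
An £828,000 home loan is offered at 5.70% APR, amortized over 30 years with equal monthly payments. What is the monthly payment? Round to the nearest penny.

Monthly rate = 5.7%/12 = 0.0047500; payment = 828,000 × 0.0047500 / (1 − (1+0.0047500)^−360) = £4,805.72.

£4,805.72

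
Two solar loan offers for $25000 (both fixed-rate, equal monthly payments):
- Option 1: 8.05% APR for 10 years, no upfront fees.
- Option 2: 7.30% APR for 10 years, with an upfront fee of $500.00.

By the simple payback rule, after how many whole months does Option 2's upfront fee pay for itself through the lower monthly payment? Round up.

51 months

Option 1: at 8.05% the monthly rate is 0.0067083, so the payment is 25,000 × 0.0067083 / (1 − 1.0067083^−120) = $303.98.
Option 2: at 7.30% the monthly rate is 0.0060833, so the payment is 25,000 × 0.0060833 / (1 − 1.0060833^−120) = $294.15.
Monthly savings = $303.98 − $294.15 = $9.83.
Break-even = $500.00 / $9.83 = 50.86 → 51 months.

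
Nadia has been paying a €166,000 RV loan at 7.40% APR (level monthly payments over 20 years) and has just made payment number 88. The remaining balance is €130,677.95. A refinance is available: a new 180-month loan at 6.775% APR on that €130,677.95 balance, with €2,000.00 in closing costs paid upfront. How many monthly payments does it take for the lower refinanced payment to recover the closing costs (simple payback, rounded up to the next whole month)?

12 months

Current payment = 166,000 × 7.4%/12 / (1 − (1+0.0061667)^−240) = €1,327.15.
Refinanced payment = 130,677.95 × 0.0056458 / (1 − (1+0.0056458)^−180) = €1,158.19.
Monthly savings = €1,327.15 − €1,158.19 = €168.96.
Break-even = €2,000.00 / €168.96 = 11.84 → 12 months.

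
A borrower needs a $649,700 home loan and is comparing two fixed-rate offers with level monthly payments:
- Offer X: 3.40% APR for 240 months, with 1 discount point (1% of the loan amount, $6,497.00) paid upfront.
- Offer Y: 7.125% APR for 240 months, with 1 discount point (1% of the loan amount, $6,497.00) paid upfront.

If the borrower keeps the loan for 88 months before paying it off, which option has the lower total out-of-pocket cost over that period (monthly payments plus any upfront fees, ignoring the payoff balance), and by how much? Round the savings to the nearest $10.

Offer X by $118,910

Offer X: monthly rate = 3.4%/12 = 0.0028333; payment = 649,700 × 0.0028333 / (1 − (1+0.0028333)^−240) = $3,734.70.
Offer Y: monthly rate = 7.125%/12 = 0.0059375; payment = 649,700 × 0.0059375 / (1 − (1+0.0059375)^−240) = $5,085.98.
Over 88 months: Offer X costs 88 × $3,734.70 + $6,497.00 = $335,150.60; Offer Y costs 88 × $5,085.98 + $6,497.00 = $454,063.24.
Offer X is cheaper by $454,063.24 − $335,150.60 = $118,912.64.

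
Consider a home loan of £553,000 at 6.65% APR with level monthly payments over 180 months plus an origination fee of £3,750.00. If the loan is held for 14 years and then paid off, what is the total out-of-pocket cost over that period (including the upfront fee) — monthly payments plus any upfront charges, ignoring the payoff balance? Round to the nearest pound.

At 6.65% the monthly rate is 0.0055417, so the payment is 553,000 × 0.0055417 / (1 − 1.0055417^−180) = £4,862.94.
Total outlay = 168 × £4,862.94 + £3,750.00 = £820,723.92.

£820,724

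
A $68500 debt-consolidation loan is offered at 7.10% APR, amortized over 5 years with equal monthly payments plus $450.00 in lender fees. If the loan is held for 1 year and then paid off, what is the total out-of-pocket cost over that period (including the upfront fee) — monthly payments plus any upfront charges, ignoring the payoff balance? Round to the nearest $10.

At 7.10% the monthly rate is 0.0059167, so the payment is 68,500 × 0.0059167 / (1 − 1.0059167^−60) = $1,359.62.
Total outlay = 12 × $1,359.62 + $450.00 = $16,765.44.

$16,770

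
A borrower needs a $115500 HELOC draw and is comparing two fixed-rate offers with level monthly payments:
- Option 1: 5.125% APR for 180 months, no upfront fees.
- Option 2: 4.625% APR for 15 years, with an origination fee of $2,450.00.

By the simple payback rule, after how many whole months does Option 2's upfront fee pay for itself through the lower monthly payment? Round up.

82 months

Option 1: monthly rate = 5.125%/12 = 0.0042708; payment = 115,500 × 0.0042708 / (1 − (1+0.0042708)^−180) = $920.91.
Option 2: monthly rate = 4.625%/12 = 0.0038542; payment = 115,500 × 0.0038542 / (1 − (1+0.0038542)^−180) = $890.96.
Monthly savings = $920.91 − $890.96 = $29.95.
Break-even = $2,450.00 / $29.95 = 81.80 → 82 months.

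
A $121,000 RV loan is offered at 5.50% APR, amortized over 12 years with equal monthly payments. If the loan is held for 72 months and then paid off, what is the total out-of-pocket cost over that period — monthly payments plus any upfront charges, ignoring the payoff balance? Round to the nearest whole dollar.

At 5.50% the monthly rate is 0.0045833, so the payment is 121,000 × 0.0045833 / (1 − 1.0045833^−144) = $1,149.71.
Total outlay = 72 × $1,149.71 = $82,779.12.

$82,779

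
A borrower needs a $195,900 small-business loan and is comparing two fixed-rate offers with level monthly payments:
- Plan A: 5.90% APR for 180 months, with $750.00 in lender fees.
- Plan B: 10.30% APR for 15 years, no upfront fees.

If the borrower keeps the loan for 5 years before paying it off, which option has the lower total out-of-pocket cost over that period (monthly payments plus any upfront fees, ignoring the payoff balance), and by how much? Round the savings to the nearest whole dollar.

Plan A: monthly rate = 5.9%/12 = 0.0049167; payment = 195,900 × 0.0049167 / (1 − (1+0.0049167)^−180) = $1,642.55.
Plan B: monthly rate = 10.3%/12 = 0.0085833; payment = 195,900 × 0.0085833 / (1 − (1+0.0085833)^−180) = $2,141.25.
Over 60 months: Plan A costs 60 × $1,642.55 + $750.00 = $99,303.00; Plan B costs 60 × $2,141.25 = $128,475.00.
Plan A is cheaper by $128,475.00 − $99,303.00 = $29,172.00.

Plan A by $29,172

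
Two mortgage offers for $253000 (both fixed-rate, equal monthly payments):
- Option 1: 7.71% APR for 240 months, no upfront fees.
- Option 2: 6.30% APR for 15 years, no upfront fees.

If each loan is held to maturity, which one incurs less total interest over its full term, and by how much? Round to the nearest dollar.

Option 2 by $105,270

Option 1: at 7.71% the monthly rate is 0.0064250, so the payment is 253,000 × 0.0064250 / (1 − 1.0064250^−240) = $2,070.76.
Total interest on Option 1 = 240 × $2,070.76 − $253,000 = $243,982.40.
Option 2: at 6.30% the monthly rate is 0.0052500, so the payment is 253,000 × 0.0052500 / (1 − 1.0052500^−180) = $2,176.18.
Total interest on Option 2 = 180 × $2,176.18 − $253,000 = $138,712.40.
Option 2 is lower by $105,270.00.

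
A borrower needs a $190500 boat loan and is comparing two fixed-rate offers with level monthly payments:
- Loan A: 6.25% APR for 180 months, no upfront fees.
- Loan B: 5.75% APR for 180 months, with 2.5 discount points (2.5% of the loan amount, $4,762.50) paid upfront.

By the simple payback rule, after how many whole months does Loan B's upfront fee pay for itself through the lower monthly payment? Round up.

Loan A: at 6.25% the monthly rate is 0.0052083, so the payment is 190,500 × 0.0052083 / (1 − 1.0052083^−180) = $1,633.39.
Loan B: monthly rate = 5.75%/12 = 0.0047917; payment = 190,500 × 0.0047917 / (1 − (1+0.0047917)^−180) = $1,581.93.
Monthly savings = $1,633.39 − $1,581.93 = $51.46.
Break-even = $4,762.50 / $51.46 = 92.55 → 93 months.

93 months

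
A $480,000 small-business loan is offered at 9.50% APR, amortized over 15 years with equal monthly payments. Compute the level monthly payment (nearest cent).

$5,012.28

Monthly rate = 9.5%/12 = 0.0079167; payment = 480,000 × 0.0079167 / (1 − (1+0.0079167)^−180) = $5,012.28.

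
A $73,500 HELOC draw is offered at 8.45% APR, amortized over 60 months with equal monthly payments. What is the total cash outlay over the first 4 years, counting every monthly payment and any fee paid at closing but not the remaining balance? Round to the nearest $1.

$72,297

Monthly rate = 8.45%/12 = 0.0070417; payment = 73,500 × 0.0070417 / (1 − (1+0.0070417)^−60) = $1,506.19.
Total outlay = 48 × $1,506.19 = $72,297.12.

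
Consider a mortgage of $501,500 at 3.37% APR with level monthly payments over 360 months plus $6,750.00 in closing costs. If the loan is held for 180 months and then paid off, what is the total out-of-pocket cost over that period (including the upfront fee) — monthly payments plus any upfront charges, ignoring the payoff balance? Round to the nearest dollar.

Monthly rate = 3.37%/12 = 0.0028083; payment = 501,500 × 0.0028083 / (1 − (1+0.0028083)^−360) = $2,215.72.
Total outlay = 180 × $2,215.72 + $6,750.00 = $405,579.60.

$405,580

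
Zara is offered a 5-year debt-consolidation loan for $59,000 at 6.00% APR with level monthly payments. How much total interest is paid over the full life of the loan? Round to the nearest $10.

$9,440

Monthly rate = 6%/12 = 0.0050000; payment = 59,000 × 0.0050000 / (1 − (1+0.0050000)^−60) = $1,140.64.
Total paid = 60 × $1,140.64 = $68,438.40; interest = $68,438.40 − $59,000 = $9,438.40.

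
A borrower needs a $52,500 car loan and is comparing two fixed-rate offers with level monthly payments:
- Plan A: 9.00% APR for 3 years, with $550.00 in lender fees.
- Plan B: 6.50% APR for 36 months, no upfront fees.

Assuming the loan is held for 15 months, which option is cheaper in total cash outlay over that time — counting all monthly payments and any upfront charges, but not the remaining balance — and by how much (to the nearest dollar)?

Plan B by $1,456

Plan A: monthly rate = 9%/12 = 0.0075000; payment = 52,500 × 0.0075000 / (1 − (1+0.0075000)^−36) = $1,669.49.
Plan B: at 6.50% the monthly rate is 0.0054167, so the payment is 52,500 × 0.0054167 / (1 − 1.0054167^−36) = $1,609.07.
Over 15 months: Plan A costs 15 × $1,669.49 + $550.00 = $25,592.35; Plan B costs 15 × $1,609.07 = $24,136.05.
Plan B is cheaper by $25,592.35 − $24,136.05 = $1,456.30.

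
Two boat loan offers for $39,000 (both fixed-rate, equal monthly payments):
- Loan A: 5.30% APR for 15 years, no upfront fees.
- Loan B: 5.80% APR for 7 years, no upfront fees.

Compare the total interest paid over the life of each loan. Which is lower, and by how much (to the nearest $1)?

Loan A: monthly rate = 5.3%/12 = 0.0044167; payment = 39,000 × 0.0044167 / (1 − (1+0.0044167)^−180) = $314.54.
Total interest on Loan A = 180 × $314.54 − $39,000 = $17,617.20.
Loan B: at 5.80% the monthly rate is 0.0048333, so the payment is 39,000 × 0.0048333 / (1 − 1.0048333^−84) = $566.00.
Total interest on Loan B = 84 × $566.00 − $39,000 = $8,544.00.
Loan B is lower by $9,073.20.

Loan B by $9,073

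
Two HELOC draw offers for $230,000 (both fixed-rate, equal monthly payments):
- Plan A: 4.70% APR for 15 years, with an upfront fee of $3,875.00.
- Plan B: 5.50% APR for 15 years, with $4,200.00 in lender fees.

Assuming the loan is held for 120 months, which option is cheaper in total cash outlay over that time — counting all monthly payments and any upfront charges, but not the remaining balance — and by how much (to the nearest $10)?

Plan A by $11,870

Plan A: at 4.70% the monthly rate is 0.0039167, so the payment is 230,000 × 0.0039167 / (1 − 1.0039167^−180) = $1,783.08.
Plan B: at 5.50% the monthly rate is 0.0045833, so the payment is 230,000 × 0.0045833 / (1 − 1.0045833^−180) = $1,879.29.
Over 120 months: Plan A costs 120 × $1,783.08 + $3,875.00 = $217,844.60; Plan B costs 120 × $1,879.29 + $4,200.00 = $229,714.80.
Plan A is cheaper by $229,714.80 − $217,844.60 = $11,870.20.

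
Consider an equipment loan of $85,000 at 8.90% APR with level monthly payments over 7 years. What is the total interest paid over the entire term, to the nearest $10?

$29,510

Monthly rate = 8.9%/12 = 0.0074167; payment = 85,000 × 0.0074167 / (1 − (1+0.0074167)^−84) = $1,363.26.
Total paid = 84 × $1,363.26 = $114,513.84; interest = $114,513.84 − $85,000 = $29,513.84.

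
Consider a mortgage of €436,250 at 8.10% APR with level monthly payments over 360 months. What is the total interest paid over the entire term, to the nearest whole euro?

At 8.10% the monthly rate is 0.0067500, so the payment is 436,250 × 0.0067500 / (1 − 1.0067500^−360) = €3,231.51.
Total paid = 360 × €3,231.51 = €1,163,343.60; interest = €1,163,343.60 − €436,250 = €727,093.60.

€727,094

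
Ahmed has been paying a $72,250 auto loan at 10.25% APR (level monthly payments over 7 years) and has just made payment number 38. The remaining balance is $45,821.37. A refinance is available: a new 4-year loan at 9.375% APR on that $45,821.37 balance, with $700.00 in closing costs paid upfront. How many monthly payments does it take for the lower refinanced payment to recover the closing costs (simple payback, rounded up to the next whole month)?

Current payment = 72,250 × 10.25%/12 / (1 − (1+0.0085417)^−84) = $1,208.79.
Refinanced payment = 45,821.37 × 0.0078125 / (1 − (1+0.0078125)^−48) = $1,148.44.
Monthly savings = $1,208.79 − $1,148.44 = $60.35.
Break-even = $700.00 / $60.35 = 11.60 → 12 months.

12 months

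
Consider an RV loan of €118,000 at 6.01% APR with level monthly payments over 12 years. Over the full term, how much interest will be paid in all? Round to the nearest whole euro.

€47,904

Monthly rate = 6.01%/12 = 0.0050083; payment = 118,000 × 0.0050083 / (1 − (1+0.0050083)^−144) = €1,152.11.
Total paid = 144 × €1,152.11 = €165,903.84; interest = €165,903.84 − €118,000 = €47,903.84.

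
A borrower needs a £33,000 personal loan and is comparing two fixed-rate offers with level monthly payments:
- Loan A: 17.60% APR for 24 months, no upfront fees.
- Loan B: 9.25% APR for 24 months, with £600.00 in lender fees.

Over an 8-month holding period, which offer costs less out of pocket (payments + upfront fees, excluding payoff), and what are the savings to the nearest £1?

Loan A: at 17.60% the monthly rate is 0.0146667, so the payment is 33,000 × 0.0146667 / (1 − 1.0146667^−24) = £1,641.12.
Loan B: monthly rate = 9.25%/12 = 0.0077083; payment = 33,000 × 0.0077083 / (1 − (1+0.0077083)^−24) = £1,511.38.
Over 8 months: Loan A costs 8 × £1,641.12 = £13,128.96; Loan B costs 8 × £1,511.38 + £600.00 = £12,691.04.
Loan B is cheaper by £13,128.96 − £12,691.04 = £437.92.

Loan B by £438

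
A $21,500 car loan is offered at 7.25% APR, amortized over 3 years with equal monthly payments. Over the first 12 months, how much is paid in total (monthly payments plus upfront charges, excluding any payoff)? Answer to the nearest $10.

$8,000

At 7.25% the monthly rate is 0.0060417, so the payment is 21,500 × 0.0060417 / (1 − 1.0060417^−36) = $666.32.
Total outlay = 12 × $666.32 = $7,995.84.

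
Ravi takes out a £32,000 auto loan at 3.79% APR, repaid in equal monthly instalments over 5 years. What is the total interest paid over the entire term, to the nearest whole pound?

Monthly rate = 3.79%/12 = 0.0031583; payment = 32,000 × 0.0031583 / (1 − (1+0.0031583)^−60) = £586.30.
Total paid = 60 × £586.30 = £35,178.00; interest = £35,178.00 − £32,000 = £3,178.00.

£3,178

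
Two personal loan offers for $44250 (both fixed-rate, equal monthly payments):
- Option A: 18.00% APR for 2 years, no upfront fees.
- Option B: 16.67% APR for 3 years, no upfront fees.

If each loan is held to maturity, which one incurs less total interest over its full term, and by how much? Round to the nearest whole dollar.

Option A: monthly rate = 18%/12 = 0.0150000; payment = 44,250 × 0.0150000 / (1 − (1+0.0150000)^−24) = $2,209.14.
Total interest on Option A = 24 × $2,209.14 − $44,250 = $8,769.36.
Option B: monthly rate = 16.67%/12 = 0.0138917; payment = 44,250 × 0.0138917 / (1 − (1+0.0138917)^−36) = $1,570.38.
Total interest on Option B = 36 × $1,570.38 − $44,250 = $12,283.68.
Option A is lower by $3,514.32.

Option A by $3,514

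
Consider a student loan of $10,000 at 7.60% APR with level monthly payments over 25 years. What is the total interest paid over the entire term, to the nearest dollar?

$12,365

At 7.60% the monthly rate is 0.0063333, so the payment is 10,000 × 0.0063333 / (1 − 1.0063333^−300) = $74.55.
Total paid = 300 × $74.55 = $22,365.00; interest = $22,365.00 − $10,000 = $12,365.00.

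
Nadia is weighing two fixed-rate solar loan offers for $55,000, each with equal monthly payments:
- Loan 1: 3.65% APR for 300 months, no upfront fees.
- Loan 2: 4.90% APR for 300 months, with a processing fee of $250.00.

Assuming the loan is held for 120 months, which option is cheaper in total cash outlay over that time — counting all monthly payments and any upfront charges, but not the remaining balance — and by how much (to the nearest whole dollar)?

Loan 1: monthly rate = 3.65%/12 = 0.0030417; payment = 55,000 × 0.0030417 / (1 − (1+0.0030417)^−300) = $279.79.
Loan 2: at 4.90% the monthly rate is 0.0040833, so the payment is 55,000 × 0.0040833 / (1 − 1.0040833^−300) = $318.33.
Over 120 months: Loan 1 costs 120 × $279.79 = $33,574.80; Loan 2 costs 120 × $318.33 + $250.00 = $38,449.60.
Loan 1 is cheaper by $38,449.60 − $33,574.80 = $4,874.80.

Loan 1 by $4,875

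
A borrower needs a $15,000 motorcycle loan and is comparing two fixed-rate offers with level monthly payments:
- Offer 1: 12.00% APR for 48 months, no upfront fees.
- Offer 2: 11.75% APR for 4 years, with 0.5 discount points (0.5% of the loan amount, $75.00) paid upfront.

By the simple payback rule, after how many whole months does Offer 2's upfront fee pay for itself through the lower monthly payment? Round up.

41 months

Offer 1: at 12.00% the monthly rate is 0.0100000, so the payment is 15,000 × 0.0100000 / (1 − 1.0100000^−48) = $395.01.
Offer 2: at 11.75% the monthly rate is 0.0097917, so the payment is 15,000 × 0.0097917 / (1 − 1.0097917^−48) = $393.17.
Monthly savings = $395.01 − $393.17 = $1.84.
Break-even = $75.00 / $1.84 = 40.76 → 41 months.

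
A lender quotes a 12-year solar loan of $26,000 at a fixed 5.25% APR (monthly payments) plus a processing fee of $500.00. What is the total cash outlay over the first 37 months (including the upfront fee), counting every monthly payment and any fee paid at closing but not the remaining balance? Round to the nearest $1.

$9,519

Monthly rate = 5.25%/12 = 0.0043750; payment = 26,000 × 0.0043750 / (1 − (1+0.0043750)^−144) = $243.75.
Total outlay = 37 × $243.75 + $500.00 = $9,518.75.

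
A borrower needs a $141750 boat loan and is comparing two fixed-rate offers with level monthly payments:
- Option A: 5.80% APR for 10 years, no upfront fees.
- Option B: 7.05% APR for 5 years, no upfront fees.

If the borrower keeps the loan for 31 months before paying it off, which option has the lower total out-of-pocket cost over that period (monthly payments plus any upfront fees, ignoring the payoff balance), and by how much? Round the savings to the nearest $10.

Option A by $38,770

Option A: monthly rate = 5.8%/12 = 0.0048333; payment = 141,750 × 0.0048333 / (1 − (1+0.0048333)^−120) = $1,559.52.
Option B: monthly rate = 7.05%/12 = 0.0058750; payment = 141,750 × 0.0058750 / (1 − (1+0.0058750)^−60) = $2,810.16.
Over 31 months: Option A costs 31 × $1,559.52 = $48,345.12; Option B costs 31 × $2,810.16 = $87,114.96.
Option A is cheaper by $87,114.96 − $48,345.12 = $38,769.84.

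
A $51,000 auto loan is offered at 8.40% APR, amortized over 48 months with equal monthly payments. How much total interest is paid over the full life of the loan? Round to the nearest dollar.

$9,224

At 8.40% the monthly rate is 0.0070000, so the payment is 51,000 × 0.0070000 / (1 − 1.0070000^−48) = $1,254.66.
Total paid = 48 × $1,254.66 = $60,223.68; interest = $60,223.68 − $51,000 = $9,223.68.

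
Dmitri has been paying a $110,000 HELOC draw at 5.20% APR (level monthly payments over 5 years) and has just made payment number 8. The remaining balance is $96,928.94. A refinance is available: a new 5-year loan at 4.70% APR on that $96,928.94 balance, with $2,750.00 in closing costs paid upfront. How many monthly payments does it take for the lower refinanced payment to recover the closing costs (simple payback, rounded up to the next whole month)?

Current payment = 110,000 × 5.2%/12 / (1 − (1+0.0043333)^−60) = $2,085.93.
Refinanced payment = 96,928.94 × 0.0039167 / (1 − (1+0.0039167)^−60) = $1,815.88.
Monthly savings = $2,085.93 − $1,815.88 = $270.05.
Break-even = $2,750.00 / $270.05 = 10.18 → 11 months.

11 months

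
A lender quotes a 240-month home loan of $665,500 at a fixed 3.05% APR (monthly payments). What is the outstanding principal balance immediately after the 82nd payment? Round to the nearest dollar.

With monthly rate i = 3.05%/12 = 0.0025417, the balance after k of n payments is P · [(1+i)^n − (1+i)^k] / [(1+i)^n − 1].
(1+0.0025417)^240 = 1.83900764 and (1+0.0025417)^82 = 1.23140064, so the balance is 665,500 × (1.83900764 − 1.23140064) / (1.83900764 − 1) = $481,953.25.

$481,953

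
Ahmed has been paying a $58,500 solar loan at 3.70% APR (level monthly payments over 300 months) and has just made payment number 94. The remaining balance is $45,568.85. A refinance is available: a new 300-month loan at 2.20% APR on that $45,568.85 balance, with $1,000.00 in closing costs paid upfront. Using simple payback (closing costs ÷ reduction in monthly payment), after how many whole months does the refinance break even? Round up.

Current payment = 58,500 × 3.7%/12 / (1 − (1+0.0030833)^−300) = $299.18.
Refinanced payment = 45,568.85 × 0.0018333 / (1 − (1+0.0018333)^−300) = $197.61.
Monthly savings = $299.18 − $197.61 = $101.57.
Break-even = $1,000.00 / $101.57 = 9.85 → 10 months.

10 months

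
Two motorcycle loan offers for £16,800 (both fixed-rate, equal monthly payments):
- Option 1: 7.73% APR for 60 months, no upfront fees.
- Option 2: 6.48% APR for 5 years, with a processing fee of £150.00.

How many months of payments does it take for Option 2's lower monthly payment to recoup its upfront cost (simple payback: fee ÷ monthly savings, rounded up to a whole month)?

Option 1: monthly rate = 7.73%/12 = 0.0064417; payment = 16,800 × 0.0064417 / (1 − (1+0.0064417)^−60) = £338.48.
Option 2: monthly rate = 6.48%/12 = 0.0054000; payment = 16,800 × 0.0054000 / (1 − (1+0.0054000)^−60) = £328.55.
Monthly savings = £338.48 − £328.55 = £9.93.
Break-even = £150.00 / £9.93 = 15.11 → 16 months.

16 months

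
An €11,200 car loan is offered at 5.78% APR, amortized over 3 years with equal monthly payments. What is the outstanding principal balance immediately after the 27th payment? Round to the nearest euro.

€2,984

With monthly rate i = 5.78%/12 = 0.0048167, the balance after k of n payments is P · [(1+i)^n − (1+i)^k] / [(1+i)^n − 1].
(1+0.0048167)^36 = 1.18884676 and (1+0.0048167)^27 = 1.13852982, so the balance is 11,200 × (1.18884676 − 1.13852982) / (1.18884676 − 1) = €2,984.16.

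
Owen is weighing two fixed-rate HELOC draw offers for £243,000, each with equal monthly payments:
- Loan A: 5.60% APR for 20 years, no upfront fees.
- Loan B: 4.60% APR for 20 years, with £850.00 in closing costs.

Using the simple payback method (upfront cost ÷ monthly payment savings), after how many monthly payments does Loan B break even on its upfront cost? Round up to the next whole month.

7 months

Loan A: at 5.60% the monthly rate is 0.0046667, so the payment is 243,000 × 0.0046667 / (1 − 1.0046667^−240) = £1,685.32.
Loan B: at 4.60% the monthly rate is 0.0038333, so the payment is 243,000 × 0.0038333 / (1 − 1.0038333^−240) = £1,550.49.
Monthly savings = £1,685.32 − £1,550.49 = £134.83.
Break-even = £850.00 / £134.83 = 6.30 → 7 months.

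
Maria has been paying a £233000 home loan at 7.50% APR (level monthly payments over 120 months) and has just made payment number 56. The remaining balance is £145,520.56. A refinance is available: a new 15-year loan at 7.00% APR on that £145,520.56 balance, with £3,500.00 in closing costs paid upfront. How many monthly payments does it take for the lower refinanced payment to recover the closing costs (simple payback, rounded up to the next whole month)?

Current payment = 233,000 × 7.5%/12 / (1 − (1+0.0062500)^−120) = £2,765.75.
Refinanced payment = 145,520.56 × 0.0058333 / (1 − (1+0.0058333)^−180) = £1,307.98.
Monthly savings = £2,765.75 − £1,307.98 = £1,457.77.
Break-even = £3,500.00 / £1,457.77 = 2.40 → 3 months.

3 months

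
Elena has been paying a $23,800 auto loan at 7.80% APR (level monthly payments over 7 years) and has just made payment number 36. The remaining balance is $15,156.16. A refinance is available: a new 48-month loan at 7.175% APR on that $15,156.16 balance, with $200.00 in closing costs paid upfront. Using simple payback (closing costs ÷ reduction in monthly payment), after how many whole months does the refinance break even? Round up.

Current payment = 23,800 × 7.8%/12 / (1 − (1+0.0065000)^−84) = $368.58.
Refinanced payment = 15,156.16 × 0.0059792 / (1 − (1+0.0059792)^−48) = $364.16.
Monthly savings = $368.58 − $364.16 = $4.42.
Break-even = $200.00 / $4.42 = 45.25 → 46 months.

46 months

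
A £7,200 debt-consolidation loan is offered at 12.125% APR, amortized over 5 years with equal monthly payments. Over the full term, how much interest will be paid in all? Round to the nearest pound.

At 12.125% the monthly rate is 0.0101042, so the payment is 7,200 × 0.0101042 / (1 − 1.0101042^−60) = £160.62.
Total paid = 60 × £160.62 = £9,637.20; interest = £9,637.20 − £7,200 = £2,437.20.

£2,437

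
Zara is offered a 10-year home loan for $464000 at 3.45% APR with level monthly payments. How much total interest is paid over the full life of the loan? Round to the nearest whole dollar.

Monthly rate = 3.45%/12 = 0.0028750; payment = 464,000 × 0.0028750 / (1 − (1+0.0028750)^−120) = $4,577.44.
Total paid = 120 × $4,577.44 = $549,292.80; interest = $549,292.80 − $464,000 = $85,292.80.

$85,293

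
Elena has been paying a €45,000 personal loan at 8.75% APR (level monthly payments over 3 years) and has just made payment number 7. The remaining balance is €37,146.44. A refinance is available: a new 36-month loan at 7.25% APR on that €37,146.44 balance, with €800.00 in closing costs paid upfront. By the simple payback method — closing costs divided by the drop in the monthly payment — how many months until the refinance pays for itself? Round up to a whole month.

3 months

Current payment = 45,000 × 8.75%/12 / (1 − (1+0.0072917)^−36) = €1,425.76.
Refinanced payment = 37,146.44 × 0.0060417 / (1 − (1+0.0060417)^−36) = €1,151.22.
Monthly savings = €1,425.76 − €1,151.22 = €274.54.
Break-even = €800.00 / €274.54 = 2.91 → 3 months.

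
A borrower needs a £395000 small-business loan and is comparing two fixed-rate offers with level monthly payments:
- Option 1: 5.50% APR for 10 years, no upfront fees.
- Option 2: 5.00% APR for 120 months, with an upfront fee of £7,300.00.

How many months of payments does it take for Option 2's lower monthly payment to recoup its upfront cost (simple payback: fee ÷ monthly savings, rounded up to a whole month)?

Option 1: monthly rate = 5.5%/12 = 0.0045833; payment = 395,000 × 0.0045833 / (1 − (1+0.0045833)^−120) = £4,286.79.
Option 2: monthly rate = 5%/12 = 0.0041667; payment = 395,000 × 0.0041667 / (1 − (1+0.0041667)^−120) = £4,189.59.
Monthly savings = £4,286.79 − £4,189.59 = £97.20.
Break-even = £7,300.00 / £97.20 = 75.10 → 76 months.

76 months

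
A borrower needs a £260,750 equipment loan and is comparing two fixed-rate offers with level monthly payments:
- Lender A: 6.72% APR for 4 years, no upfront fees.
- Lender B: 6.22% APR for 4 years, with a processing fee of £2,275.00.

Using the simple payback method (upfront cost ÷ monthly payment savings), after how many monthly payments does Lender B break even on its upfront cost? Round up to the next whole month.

Lender A: monthly rate = 6.72%/12 = 0.0056000; payment = 260,750 × 0.0056000 / (1 − (1+0.0056000)^−48) = £6,210.17.
Lender B: at 6.22% the monthly rate is 0.0051833, so the payment is 260,750 × 0.0051833 / (1 − 1.0051833^−48) = £6,150.06.
Monthly savings = £6,210.17 − £6,150.06 = £60.11.
Break-even = £2,275.00 / £60.11 = 37.85 → 38 months.

38 months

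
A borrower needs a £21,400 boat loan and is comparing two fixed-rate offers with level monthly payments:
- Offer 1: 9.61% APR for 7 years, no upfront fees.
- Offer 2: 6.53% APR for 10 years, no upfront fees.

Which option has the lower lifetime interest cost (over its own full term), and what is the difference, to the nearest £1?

Offer 2 by £283

Offer 1: at 9.61% the monthly rate is 0.0080083, so the payment is 21,400 × 0.0080083 / (1 − 1.0080083^−84) = £350.97.
Total interest on Offer 1 = 84 × £350.97 − £21,400 = £8,081.48.
Offer 2: monthly rate = 6.53%/12 = 0.0054417; payment = 21,400 × 0.0054417 / (1 − (1+0.0054417)^−120) = £243.32.
Total interest on Offer 2 = 120 × £243.32 − £21,400 = £7,798.40.
Offer 2 is lower by £283.08.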